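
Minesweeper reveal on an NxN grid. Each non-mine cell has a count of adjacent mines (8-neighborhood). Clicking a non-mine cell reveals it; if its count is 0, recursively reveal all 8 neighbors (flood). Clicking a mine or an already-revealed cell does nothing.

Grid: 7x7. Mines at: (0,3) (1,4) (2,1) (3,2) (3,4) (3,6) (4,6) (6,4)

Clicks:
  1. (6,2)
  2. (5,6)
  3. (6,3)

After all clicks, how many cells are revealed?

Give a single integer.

Answer: 15

Derivation:
Click 1 (6,2) count=0: revealed 14 new [(3,0) (3,1) (4,0) (4,1) (4,2) (4,3) (5,0) (5,1) (5,2) (5,3) (6,0) (6,1) (6,2) (6,3)] -> total=14
Click 2 (5,6) count=1: revealed 1 new [(5,6)] -> total=15
Click 3 (6,3) count=1: revealed 0 new [(none)] -> total=15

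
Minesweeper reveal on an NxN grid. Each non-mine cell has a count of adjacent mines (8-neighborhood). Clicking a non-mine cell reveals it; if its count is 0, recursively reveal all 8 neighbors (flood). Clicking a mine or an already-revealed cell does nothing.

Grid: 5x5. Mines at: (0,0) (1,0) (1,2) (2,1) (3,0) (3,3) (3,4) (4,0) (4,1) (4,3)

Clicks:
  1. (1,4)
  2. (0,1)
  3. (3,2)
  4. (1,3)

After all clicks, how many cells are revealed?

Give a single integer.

Click 1 (1,4) count=0: revealed 6 new [(0,3) (0,4) (1,3) (1,4) (2,3) (2,4)] -> total=6
Click 2 (0,1) count=3: revealed 1 new [(0,1)] -> total=7
Click 3 (3,2) count=4: revealed 1 new [(3,2)] -> total=8
Click 4 (1,3) count=1: revealed 0 new [(none)] -> total=8

Answer: 8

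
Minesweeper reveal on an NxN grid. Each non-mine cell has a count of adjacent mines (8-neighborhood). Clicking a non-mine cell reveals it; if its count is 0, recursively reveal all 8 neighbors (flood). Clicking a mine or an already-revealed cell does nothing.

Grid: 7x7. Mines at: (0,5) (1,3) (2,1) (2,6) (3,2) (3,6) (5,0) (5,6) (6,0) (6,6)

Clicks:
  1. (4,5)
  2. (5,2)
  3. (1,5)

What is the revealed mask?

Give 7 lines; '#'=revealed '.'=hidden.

Answer: .......
.....#.
...###.
...###.
.#####.
.#####.
.#####.

Derivation:
Click 1 (4,5) count=2: revealed 1 new [(4,5)] -> total=1
Click 2 (5,2) count=0: revealed 20 new [(2,3) (2,4) (2,5) (3,3) (3,4) (3,5) (4,1) (4,2) (4,3) (4,4) (5,1) (5,2) (5,3) (5,4) (5,5) (6,1) (6,2) (6,3) (6,4) (6,5)] -> total=21
Click 3 (1,5) count=2: revealed 1 new [(1,5)] -> total=22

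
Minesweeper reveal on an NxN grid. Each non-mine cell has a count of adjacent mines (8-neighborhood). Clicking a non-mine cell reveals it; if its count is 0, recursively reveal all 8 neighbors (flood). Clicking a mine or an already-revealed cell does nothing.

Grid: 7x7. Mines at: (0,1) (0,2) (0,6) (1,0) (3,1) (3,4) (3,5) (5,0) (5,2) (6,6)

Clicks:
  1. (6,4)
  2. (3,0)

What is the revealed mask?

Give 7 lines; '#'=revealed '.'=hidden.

Click 1 (6,4) count=0: revealed 9 new [(4,3) (4,4) (4,5) (5,3) (5,4) (5,5) (6,3) (6,4) (6,5)] -> total=9
Click 2 (3,0) count=1: revealed 1 new [(3,0)] -> total=10

Answer: .......
.......
.......
#......
...###.
...###.
...###.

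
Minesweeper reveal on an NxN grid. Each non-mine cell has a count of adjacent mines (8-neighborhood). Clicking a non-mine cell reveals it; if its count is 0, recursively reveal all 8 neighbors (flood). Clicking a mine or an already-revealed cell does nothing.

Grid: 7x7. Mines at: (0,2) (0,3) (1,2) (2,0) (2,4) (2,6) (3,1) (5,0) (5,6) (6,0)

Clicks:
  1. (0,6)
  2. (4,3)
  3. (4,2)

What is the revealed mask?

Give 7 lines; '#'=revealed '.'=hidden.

Answer: ....###
....###
.......
..####.
.#####.
.#####.
.#####.

Derivation:
Click 1 (0,6) count=0: revealed 6 new [(0,4) (0,5) (0,6) (1,4) (1,5) (1,6)] -> total=6
Click 2 (4,3) count=0: revealed 19 new [(3,2) (3,3) (3,4) (3,5) (4,1) (4,2) (4,3) (4,4) (4,5) (5,1) (5,2) (5,3) (5,4) (5,5) (6,1) (6,2) (6,3) (6,4) (6,5)] -> total=25
Click 3 (4,2) count=1: revealed 0 new [(none)] -> total=25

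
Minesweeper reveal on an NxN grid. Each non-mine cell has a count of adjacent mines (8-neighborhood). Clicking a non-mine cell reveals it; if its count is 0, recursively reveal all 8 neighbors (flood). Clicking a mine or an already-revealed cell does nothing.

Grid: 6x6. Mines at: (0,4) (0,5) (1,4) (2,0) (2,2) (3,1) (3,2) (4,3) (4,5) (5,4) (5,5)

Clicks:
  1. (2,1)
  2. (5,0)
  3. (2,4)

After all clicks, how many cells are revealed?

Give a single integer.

Answer: 8

Derivation:
Click 1 (2,1) count=4: revealed 1 new [(2,1)] -> total=1
Click 2 (5,0) count=0: revealed 6 new [(4,0) (4,1) (4,2) (5,0) (5,1) (5,2)] -> total=7
Click 3 (2,4) count=1: revealed 1 new [(2,4)] -> total=8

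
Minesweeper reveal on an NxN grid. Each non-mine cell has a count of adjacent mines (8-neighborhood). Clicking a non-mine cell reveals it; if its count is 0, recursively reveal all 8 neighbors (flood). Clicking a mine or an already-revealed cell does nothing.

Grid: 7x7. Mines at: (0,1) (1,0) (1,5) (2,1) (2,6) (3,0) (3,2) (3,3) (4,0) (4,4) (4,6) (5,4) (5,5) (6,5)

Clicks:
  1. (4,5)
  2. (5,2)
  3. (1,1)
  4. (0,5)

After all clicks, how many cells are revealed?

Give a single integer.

Answer: 14

Derivation:
Click 1 (4,5) count=4: revealed 1 new [(4,5)] -> total=1
Click 2 (5,2) count=0: revealed 11 new [(4,1) (4,2) (4,3) (5,0) (5,1) (5,2) (5,3) (6,0) (6,1) (6,2) (6,3)] -> total=12
Click 3 (1,1) count=3: revealed 1 new [(1,1)] -> total=13
Click 4 (0,5) count=1: revealed 1 new [(0,5)] -> total=14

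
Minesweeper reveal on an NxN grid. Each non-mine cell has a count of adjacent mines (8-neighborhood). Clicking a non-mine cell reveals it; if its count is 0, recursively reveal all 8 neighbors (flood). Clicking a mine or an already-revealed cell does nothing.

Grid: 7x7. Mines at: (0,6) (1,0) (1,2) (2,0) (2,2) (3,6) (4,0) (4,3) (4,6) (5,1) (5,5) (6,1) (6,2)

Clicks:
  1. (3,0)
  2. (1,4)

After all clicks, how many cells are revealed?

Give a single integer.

Answer: 13

Derivation:
Click 1 (3,0) count=2: revealed 1 new [(3,0)] -> total=1
Click 2 (1,4) count=0: revealed 12 new [(0,3) (0,4) (0,5) (1,3) (1,4) (1,5) (2,3) (2,4) (2,5) (3,3) (3,4) (3,5)] -> total=13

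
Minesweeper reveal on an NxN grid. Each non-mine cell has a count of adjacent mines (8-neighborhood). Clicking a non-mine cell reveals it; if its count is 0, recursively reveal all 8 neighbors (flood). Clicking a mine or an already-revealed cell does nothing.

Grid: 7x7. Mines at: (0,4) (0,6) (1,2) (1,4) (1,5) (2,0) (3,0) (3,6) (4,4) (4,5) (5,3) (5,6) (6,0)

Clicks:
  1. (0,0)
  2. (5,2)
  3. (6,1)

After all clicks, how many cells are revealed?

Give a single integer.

Answer: 6

Derivation:
Click 1 (0,0) count=0: revealed 4 new [(0,0) (0,1) (1,0) (1,1)] -> total=4
Click 2 (5,2) count=1: revealed 1 new [(5,2)] -> total=5
Click 3 (6,1) count=1: revealed 1 new [(6,1)] -> total=6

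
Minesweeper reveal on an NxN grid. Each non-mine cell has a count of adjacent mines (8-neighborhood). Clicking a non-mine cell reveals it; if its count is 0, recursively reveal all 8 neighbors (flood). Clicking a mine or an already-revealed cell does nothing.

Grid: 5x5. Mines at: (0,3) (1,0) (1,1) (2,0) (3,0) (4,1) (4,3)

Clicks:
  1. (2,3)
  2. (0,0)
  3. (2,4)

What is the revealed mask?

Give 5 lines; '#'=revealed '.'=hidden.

Click 1 (2,3) count=0: revealed 9 new [(1,2) (1,3) (1,4) (2,2) (2,3) (2,4) (3,2) (3,3) (3,4)] -> total=9
Click 2 (0,0) count=2: revealed 1 new [(0,0)] -> total=10
Click 3 (2,4) count=0: revealed 0 new [(none)] -> total=10

Answer: #....
..###
..###
..###
.....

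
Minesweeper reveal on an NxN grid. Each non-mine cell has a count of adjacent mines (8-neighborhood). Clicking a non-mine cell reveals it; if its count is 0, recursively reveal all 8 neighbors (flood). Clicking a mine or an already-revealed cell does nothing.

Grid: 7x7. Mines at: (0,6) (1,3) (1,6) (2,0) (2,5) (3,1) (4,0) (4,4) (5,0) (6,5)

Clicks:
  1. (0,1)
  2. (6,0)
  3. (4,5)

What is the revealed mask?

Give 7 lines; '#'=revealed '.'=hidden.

Click 1 (0,1) count=0: revealed 6 new [(0,0) (0,1) (0,2) (1,0) (1,1) (1,2)] -> total=6
Click 2 (6,0) count=1: revealed 1 new [(6,0)] -> total=7
Click 3 (4,5) count=1: revealed 1 new [(4,5)] -> total=8

Answer: ###....
###....
.......
.......
.....#.
.......
#......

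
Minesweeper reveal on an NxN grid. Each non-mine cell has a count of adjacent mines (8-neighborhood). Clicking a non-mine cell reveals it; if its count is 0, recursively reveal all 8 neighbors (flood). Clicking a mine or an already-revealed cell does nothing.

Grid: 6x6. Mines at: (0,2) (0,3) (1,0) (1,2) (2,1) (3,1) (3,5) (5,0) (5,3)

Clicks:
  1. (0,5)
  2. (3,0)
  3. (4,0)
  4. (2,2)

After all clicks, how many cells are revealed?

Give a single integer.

Click 1 (0,5) count=0: revealed 6 new [(0,4) (0,5) (1,4) (1,5) (2,4) (2,5)] -> total=6
Click 2 (3,0) count=2: revealed 1 new [(3,0)] -> total=7
Click 3 (4,0) count=2: revealed 1 new [(4,0)] -> total=8
Click 4 (2,2) count=3: revealed 1 new [(2,2)] -> total=9

Answer: 9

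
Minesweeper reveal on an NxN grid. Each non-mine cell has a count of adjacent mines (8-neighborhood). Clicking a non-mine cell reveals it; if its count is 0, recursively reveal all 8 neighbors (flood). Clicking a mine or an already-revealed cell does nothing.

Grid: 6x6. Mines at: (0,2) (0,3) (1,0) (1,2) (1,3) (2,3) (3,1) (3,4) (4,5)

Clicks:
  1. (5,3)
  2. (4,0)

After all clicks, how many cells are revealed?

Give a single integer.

Click 1 (5,3) count=0: revealed 10 new [(4,0) (4,1) (4,2) (4,3) (4,4) (5,0) (5,1) (5,2) (5,3) (5,4)] -> total=10
Click 2 (4,0) count=1: revealed 0 new [(none)] -> total=10

Answer: 10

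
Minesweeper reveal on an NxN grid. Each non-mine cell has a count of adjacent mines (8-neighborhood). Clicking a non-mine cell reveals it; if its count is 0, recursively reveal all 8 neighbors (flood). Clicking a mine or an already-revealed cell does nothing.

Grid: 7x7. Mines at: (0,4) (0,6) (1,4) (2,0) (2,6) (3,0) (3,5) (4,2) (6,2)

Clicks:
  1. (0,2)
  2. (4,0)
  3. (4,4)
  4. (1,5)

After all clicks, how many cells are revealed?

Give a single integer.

Click 1 (0,2) count=0: revealed 14 new [(0,0) (0,1) (0,2) (0,3) (1,0) (1,1) (1,2) (1,3) (2,1) (2,2) (2,3) (3,1) (3,2) (3,3)] -> total=14
Click 2 (4,0) count=1: revealed 1 new [(4,0)] -> total=15
Click 3 (4,4) count=1: revealed 1 new [(4,4)] -> total=16
Click 4 (1,5) count=4: revealed 1 new [(1,5)] -> total=17

Answer: 17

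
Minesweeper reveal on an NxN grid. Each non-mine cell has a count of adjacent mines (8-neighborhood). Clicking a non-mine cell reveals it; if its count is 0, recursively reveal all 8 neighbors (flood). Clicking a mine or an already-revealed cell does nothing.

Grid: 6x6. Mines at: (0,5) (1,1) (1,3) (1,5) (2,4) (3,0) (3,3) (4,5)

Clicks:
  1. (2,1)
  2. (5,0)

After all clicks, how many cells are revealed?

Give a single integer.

Click 1 (2,1) count=2: revealed 1 new [(2,1)] -> total=1
Click 2 (5,0) count=0: revealed 10 new [(4,0) (4,1) (4,2) (4,3) (4,4) (5,0) (5,1) (5,2) (5,3) (5,4)] -> total=11

Answer: 11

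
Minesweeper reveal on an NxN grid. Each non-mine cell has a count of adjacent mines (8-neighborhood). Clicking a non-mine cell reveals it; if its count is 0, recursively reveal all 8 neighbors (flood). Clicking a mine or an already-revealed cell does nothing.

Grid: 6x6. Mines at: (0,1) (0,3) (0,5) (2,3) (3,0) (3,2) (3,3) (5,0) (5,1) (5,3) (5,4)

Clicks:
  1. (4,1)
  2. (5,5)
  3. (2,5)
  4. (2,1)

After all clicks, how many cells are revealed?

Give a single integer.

Answer: 11

Derivation:
Click 1 (4,1) count=4: revealed 1 new [(4,1)] -> total=1
Click 2 (5,5) count=1: revealed 1 new [(5,5)] -> total=2
Click 3 (2,5) count=0: revealed 8 new [(1,4) (1,5) (2,4) (2,5) (3,4) (3,5) (4,4) (4,5)] -> total=10
Click 4 (2,1) count=2: revealed 1 new [(2,1)] -> total=11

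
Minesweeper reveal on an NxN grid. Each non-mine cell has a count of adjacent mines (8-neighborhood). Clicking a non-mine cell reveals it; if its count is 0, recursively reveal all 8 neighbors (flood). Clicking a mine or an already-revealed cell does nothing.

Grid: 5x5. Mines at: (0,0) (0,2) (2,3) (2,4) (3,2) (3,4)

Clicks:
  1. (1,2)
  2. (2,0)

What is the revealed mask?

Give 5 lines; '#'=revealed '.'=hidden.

Answer: .....
###..
##...
##...
##...

Derivation:
Click 1 (1,2) count=2: revealed 1 new [(1,2)] -> total=1
Click 2 (2,0) count=0: revealed 8 new [(1,0) (1,1) (2,0) (2,1) (3,0) (3,1) (4,0) (4,1)] -> total=9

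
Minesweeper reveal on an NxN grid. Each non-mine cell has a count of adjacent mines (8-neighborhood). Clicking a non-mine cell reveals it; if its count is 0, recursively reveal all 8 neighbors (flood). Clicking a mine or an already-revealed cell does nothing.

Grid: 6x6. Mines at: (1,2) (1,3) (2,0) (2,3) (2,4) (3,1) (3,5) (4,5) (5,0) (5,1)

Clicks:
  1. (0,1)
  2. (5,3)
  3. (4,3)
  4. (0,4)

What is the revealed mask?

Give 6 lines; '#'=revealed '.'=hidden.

Click 1 (0,1) count=1: revealed 1 new [(0,1)] -> total=1
Click 2 (5,3) count=0: revealed 9 new [(3,2) (3,3) (3,4) (4,2) (4,3) (4,4) (5,2) (5,3) (5,4)] -> total=10
Click 3 (4,3) count=0: revealed 0 new [(none)] -> total=10
Click 4 (0,4) count=1: revealed 1 new [(0,4)] -> total=11

Answer: .#..#.
......
......
..###.
..###.
..###.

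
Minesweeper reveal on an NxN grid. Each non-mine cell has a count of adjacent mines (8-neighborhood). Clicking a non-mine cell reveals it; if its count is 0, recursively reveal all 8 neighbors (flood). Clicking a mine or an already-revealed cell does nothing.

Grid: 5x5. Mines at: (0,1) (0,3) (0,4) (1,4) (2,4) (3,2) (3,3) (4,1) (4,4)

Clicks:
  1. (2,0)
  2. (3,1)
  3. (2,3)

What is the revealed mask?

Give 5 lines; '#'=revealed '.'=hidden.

Click 1 (2,0) count=0: revealed 6 new [(1,0) (1,1) (2,0) (2,1) (3,0) (3,1)] -> total=6
Click 2 (3,1) count=2: revealed 0 new [(none)] -> total=6
Click 3 (2,3) count=4: revealed 1 new [(2,3)] -> total=7

Answer: .....
##...
##.#.
##...
.....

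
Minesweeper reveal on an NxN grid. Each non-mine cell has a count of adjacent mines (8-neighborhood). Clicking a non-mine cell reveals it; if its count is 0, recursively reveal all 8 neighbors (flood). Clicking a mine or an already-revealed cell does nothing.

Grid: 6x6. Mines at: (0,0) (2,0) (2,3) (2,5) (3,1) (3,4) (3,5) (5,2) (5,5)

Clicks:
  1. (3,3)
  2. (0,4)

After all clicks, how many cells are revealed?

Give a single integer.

Answer: 11

Derivation:
Click 1 (3,3) count=2: revealed 1 new [(3,3)] -> total=1
Click 2 (0,4) count=0: revealed 10 new [(0,1) (0,2) (0,3) (0,4) (0,5) (1,1) (1,2) (1,3) (1,4) (1,5)] -> total=11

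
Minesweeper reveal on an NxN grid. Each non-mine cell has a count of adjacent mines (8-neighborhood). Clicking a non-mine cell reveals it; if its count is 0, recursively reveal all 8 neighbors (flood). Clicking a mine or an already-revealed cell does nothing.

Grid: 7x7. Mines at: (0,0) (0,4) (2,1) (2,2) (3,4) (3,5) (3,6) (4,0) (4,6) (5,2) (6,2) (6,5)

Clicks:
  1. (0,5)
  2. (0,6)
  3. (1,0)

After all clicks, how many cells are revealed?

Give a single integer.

Click 1 (0,5) count=1: revealed 1 new [(0,5)] -> total=1
Click 2 (0,6) count=0: revealed 5 new [(0,6) (1,5) (1,6) (2,5) (2,6)] -> total=6
Click 3 (1,0) count=2: revealed 1 new [(1,0)] -> total=7

Answer: 7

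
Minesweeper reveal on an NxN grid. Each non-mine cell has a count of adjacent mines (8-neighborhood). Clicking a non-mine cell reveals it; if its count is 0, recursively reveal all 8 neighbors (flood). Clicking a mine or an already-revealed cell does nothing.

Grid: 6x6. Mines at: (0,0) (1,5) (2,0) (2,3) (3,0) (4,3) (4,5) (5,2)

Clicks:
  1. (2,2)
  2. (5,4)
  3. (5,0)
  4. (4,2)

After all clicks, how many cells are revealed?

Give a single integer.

Answer: 7

Derivation:
Click 1 (2,2) count=1: revealed 1 new [(2,2)] -> total=1
Click 2 (5,4) count=2: revealed 1 new [(5,4)] -> total=2
Click 3 (5,0) count=0: revealed 4 new [(4,0) (4,1) (5,0) (5,1)] -> total=6
Click 4 (4,2) count=2: revealed 1 new [(4,2)] -> total=7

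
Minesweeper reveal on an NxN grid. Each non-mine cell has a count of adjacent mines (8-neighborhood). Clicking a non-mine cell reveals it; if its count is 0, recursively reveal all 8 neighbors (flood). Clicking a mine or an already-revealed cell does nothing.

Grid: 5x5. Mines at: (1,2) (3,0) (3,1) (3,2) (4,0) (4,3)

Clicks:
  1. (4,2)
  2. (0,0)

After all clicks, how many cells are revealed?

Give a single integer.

Answer: 7

Derivation:
Click 1 (4,2) count=3: revealed 1 new [(4,2)] -> total=1
Click 2 (0,0) count=0: revealed 6 new [(0,0) (0,1) (1,0) (1,1) (2,0) (2,1)] -> total=7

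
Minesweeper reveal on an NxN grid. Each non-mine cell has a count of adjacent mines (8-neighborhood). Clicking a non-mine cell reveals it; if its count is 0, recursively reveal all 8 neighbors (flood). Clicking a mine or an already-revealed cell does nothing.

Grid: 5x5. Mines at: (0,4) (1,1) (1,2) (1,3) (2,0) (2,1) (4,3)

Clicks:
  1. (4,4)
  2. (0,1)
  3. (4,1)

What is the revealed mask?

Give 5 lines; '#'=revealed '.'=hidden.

Answer: .#...
.....
.....
###..
###.#

Derivation:
Click 1 (4,4) count=1: revealed 1 new [(4,4)] -> total=1
Click 2 (0,1) count=2: revealed 1 new [(0,1)] -> total=2
Click 3 (4,1) count=0: revealed 6 new [(3,0) (3,1) (3,2) (4,0) (4,1) (4,2)] -> total=8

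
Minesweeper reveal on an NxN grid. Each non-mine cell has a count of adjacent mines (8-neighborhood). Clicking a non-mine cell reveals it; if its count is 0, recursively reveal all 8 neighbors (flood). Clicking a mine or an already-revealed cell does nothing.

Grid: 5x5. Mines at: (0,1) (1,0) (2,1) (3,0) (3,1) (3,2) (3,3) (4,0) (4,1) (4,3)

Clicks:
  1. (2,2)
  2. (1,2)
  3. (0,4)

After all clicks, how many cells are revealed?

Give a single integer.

Answer: 9

Derivation:
Click 1 (2,2) count=4: revealed 1 new [(2,2)] -> total=1
Click 2 (1,2) count=2: revealed 1 new [(1,2)] -> total=2
Click 3 (0,4) count=0: revealed 7 new [(0,2) (0,3) (0,4) (1,3) (1,4) (2,3) (2,4)] -> total=9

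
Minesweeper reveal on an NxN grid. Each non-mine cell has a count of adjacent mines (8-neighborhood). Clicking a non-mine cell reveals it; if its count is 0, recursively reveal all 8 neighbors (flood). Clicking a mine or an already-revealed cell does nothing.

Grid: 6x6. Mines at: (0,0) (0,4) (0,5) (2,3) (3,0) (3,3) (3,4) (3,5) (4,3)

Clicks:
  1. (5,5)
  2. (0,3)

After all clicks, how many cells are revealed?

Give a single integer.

Answer: 5

Derivation:
Click 1 (5,5) count=0: revealed 4 new [(4,4) (4,5) (5,4) (5,5)] -> total=4
Click 2 (0,3) count=1: revealed 1 new [(0,3)] -> total=5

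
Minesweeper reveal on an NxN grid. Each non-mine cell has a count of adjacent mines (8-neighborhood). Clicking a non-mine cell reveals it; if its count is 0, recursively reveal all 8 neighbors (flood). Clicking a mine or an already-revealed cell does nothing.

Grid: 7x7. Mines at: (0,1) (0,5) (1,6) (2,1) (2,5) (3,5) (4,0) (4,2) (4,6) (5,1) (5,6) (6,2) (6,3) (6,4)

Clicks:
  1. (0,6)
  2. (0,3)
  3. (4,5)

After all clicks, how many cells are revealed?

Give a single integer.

Click 1 (0,6) count=2: revealed 1 new [(0,6)] -> total=1
Click 2 (0,3) count=0: revealed 12 new [(0,2) (0,3) (0,4) (1,2) (1,3) (1,4) (2,2) (2,3) (2,4) (3,2) (3,3) (3,4)] -> total=13
Click 3 (4,5) count=3: revealed 1 new [(4,5)] -> total=14

Answer: 14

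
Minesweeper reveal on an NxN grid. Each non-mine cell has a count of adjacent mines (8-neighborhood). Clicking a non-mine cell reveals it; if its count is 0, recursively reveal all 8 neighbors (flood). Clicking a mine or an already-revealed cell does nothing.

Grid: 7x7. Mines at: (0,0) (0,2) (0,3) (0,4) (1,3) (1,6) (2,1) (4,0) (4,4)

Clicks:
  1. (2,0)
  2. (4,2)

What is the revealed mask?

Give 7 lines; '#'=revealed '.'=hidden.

Click 1 (2,0) count=1: revealed 1 new [(2,0)] -> total=1
Click 2 (4,2) count=0: revealed 26 new [(2,5) (2,6) (3,1) (3,2) (3,3) (3,5) (3,6) (4,1) (4,2) (4,3) (4,5) (4,6) (5,0) (5,1) (5,2) (5,3) (5,4) (5,5) (5,6) (6,0) (6,1) (6,2) (6,3) (6,4) (6,5) (6,6)] -> total=27

Answer: .......
.......
#....##
.###.##
.###.##
#######
#######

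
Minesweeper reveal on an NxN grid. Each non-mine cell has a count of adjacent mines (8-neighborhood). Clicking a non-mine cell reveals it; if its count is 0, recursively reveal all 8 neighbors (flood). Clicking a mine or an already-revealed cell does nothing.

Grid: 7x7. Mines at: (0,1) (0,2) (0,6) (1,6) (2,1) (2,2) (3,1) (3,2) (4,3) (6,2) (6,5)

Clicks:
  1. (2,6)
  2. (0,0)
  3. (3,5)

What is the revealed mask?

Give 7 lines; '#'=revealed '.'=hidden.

Click 1 (2,6) count=1: revealed 1 new [(2,6)] -> total=1
Click 2 (0,0) count=1: revealed 1 new [(0,0)] -> total=2
Click 3 (3,5) count=0: revealed 19 new [(0,3) (0,4) (0,5) (1,3) (1,4) (1,5) (2,3) (2,4) (2,5) (3,3) (3,4) (3,5) (3,6) (4,4) (4,5) (4,6) (5,4) (5,5) (5,6)] -> total=21

Answer: #..###.
...###.
...####
...####
....###
....###
.......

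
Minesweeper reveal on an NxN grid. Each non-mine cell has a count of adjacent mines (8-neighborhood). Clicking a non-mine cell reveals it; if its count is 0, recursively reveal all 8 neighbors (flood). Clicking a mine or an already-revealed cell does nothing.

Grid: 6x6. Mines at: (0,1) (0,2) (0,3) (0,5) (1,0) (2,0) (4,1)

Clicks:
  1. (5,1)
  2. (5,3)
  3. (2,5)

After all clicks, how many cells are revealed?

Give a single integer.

Click 1 (5,1) count=1: revealed 1 new [(5,1)] -> total=1
Click 2 (5,3) count=0: revealed 23 new [(1,1) (1,2) (1,3) (1,4) (1,5) (2,1) (2,2) (2,3) (2,4) (2,5) (3,1) (3,2) (3,3) (3,4) (3,5) (4,2) (4,3) (4,4) (4,5) (5,2) (5,3) (5,4) (5,5)] -> total=24
Click 3 (2,5) count=0: revealed 0 new [(none)] -> total=24

Answer: 24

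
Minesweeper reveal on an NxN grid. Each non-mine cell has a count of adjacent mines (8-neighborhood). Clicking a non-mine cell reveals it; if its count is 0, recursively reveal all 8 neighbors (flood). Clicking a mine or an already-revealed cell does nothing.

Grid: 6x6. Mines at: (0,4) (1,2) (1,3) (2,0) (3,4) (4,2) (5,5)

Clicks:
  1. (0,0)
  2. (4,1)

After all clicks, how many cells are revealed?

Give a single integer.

Click 1 (0,0) count=0: revealed 4 new [(0,0) (0,1) (1,0) (1,1)] -> total=4
Click 2 (4,1) count=1: revealed 1 new [(4,1)] -> total=5

Answer: 5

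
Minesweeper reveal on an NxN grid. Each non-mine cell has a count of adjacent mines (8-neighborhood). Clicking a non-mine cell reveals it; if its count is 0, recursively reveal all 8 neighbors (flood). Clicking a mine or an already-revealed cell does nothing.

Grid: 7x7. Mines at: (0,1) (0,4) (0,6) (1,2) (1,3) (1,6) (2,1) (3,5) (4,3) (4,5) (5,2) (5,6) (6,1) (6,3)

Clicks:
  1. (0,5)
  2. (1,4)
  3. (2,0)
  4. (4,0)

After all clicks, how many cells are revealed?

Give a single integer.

Click 1 (0,5) count=3: revealed 1 new [(0,5)] -> total=1
Click 2 (1,4) count=2: revealed 1 new [(1,4)] -> total=2
Click 3 (2,0) count=1: revealed 1 new [(2,0)] -> total=3
Click 4 (4,0) count=0: revealed 6 new [(3,0) (3,1) (4,0) (4,1) (5,0) (5,1)] -> total=9

Answer: 9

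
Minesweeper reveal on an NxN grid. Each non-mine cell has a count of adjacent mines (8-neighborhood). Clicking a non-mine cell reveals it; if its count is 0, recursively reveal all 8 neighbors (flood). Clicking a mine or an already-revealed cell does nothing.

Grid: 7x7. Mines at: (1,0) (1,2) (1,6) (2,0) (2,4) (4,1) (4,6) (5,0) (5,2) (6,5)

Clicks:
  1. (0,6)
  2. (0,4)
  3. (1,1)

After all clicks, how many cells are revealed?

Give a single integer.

Click 1 (0,6) count=1: revealed 1 new [(0,6)] -> total=1
Click 2 (0,4) count=0: revealed 6 new [(0,3) (0,4) (0,5) (1,3) (1,4) (1,5)] -> total=7
Click 3 (1,1) count=3: revealed 1 new [(1,1)] -> total=8

Answer: 8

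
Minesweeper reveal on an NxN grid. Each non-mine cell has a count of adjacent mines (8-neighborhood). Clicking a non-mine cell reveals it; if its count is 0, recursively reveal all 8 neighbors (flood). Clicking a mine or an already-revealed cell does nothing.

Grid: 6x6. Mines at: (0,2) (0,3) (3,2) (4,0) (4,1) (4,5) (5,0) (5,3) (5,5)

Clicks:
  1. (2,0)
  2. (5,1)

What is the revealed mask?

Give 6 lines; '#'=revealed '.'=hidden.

Click 1 (2,0) count=0: revealed 8 new [(0,0) (0,1) (1,0) (1,1) (2,0) (2,1) (3,0) (3,1)] -> total=8
Click 2 (5,1) count=3: revealed 1 new [(5,1)] -> total=9

Answer: ##....
##....
##....
##....
......
.#....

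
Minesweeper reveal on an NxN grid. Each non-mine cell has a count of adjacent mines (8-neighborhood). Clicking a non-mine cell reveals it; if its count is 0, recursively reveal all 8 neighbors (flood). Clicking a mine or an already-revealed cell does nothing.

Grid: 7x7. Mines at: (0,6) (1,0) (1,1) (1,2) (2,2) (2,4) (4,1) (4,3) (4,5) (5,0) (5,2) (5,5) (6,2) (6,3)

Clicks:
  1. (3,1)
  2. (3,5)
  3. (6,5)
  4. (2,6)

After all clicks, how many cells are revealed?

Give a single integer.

Answer: 8

Derivation:
Click 1 (3,1) count=2: revealed 1 new [(3,1)] -> total=1
Click 2 (3,5) count=2: revealed 1 new [(3,5)] -> total=2
Click 3 (6,5) count=1: revealed 1 new [(6,5)] -> total=3
Click 4 (2,6) count=0: revealed 5 new [(1,5) (1,6) (2,5) (2,6) (3,6)] -> total=8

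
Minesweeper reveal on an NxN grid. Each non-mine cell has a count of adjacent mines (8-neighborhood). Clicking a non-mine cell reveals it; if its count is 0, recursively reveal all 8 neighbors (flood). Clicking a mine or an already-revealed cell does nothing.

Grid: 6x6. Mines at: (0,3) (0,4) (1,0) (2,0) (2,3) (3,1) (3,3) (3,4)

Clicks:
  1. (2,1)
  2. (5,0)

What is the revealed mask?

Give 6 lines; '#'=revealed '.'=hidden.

Answer: ......
......
.#....
......
######
######

Derivation:
Click 1 (2,1) count=3: revealed 1 new [(2,1)] -> total=1
Click 2 (5,0) count=0: revealed 12 new [(4,0) (4,1) (4,2) (4,3) (4,4) (4,5) (5,0) (5,1) (5,2) (5,3) (5,4) (5,5)] -> total=13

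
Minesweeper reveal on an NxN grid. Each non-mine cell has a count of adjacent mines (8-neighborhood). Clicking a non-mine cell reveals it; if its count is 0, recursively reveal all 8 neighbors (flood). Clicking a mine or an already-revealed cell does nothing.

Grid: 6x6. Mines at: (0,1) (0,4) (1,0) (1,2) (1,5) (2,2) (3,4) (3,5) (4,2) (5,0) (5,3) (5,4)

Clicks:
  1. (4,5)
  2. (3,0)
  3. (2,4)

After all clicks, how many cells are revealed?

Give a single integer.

Answer: 8

Derivation:
Click 1 (4,5) count=3: revealed 1 new [(4,5)] -> total=1
Click 2 (3,0) count=0: revealed 6 new [(2,0) (2,1) (3,0) (3,1) (4,0) (4,1)] -> total=7
Click 3 (2,4) count=3: revealed 1 new [(2,4)] -> total=8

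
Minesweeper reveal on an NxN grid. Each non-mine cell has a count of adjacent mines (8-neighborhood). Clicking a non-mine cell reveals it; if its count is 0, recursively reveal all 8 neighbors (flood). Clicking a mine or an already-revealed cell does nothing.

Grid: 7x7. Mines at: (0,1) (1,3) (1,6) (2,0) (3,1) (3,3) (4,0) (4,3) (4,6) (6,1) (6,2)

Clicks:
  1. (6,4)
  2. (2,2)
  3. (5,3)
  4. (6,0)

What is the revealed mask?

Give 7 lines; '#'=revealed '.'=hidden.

Answer: .......
.......
..#....
.......
.......
...####
#..####

Derivation:
Click 1 (6,4) count=0: revealed 8 new [(5,3) (5,4) (5,5) (5,6) (6,3) (6,4) (6,5) (6,6)] -> total=8
Click 2 (2,2) count=3: revealed 1 new [(2,2)] -> total=9
Click 3 (5,3) count=2: revealed 0 new [(none)] -> total=9
Click 4 (6,0) count=1: revealed 1 new [(6,0)] -> total=10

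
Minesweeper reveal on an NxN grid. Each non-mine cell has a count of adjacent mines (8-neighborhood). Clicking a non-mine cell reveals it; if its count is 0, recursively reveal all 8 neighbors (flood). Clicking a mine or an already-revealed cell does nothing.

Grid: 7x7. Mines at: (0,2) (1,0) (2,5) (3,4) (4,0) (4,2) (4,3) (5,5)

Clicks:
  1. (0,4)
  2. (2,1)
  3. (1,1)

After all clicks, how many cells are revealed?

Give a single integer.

Click 1 (0,4) count=0: revealed 8 new [(0,3) (0,4) (0,5) (0,6) (1,3) (1,4) (1,5) (1,6)] -> total=8
Click 2 (2,1) count=1: revealed 1 new [(2,1)] -> total=9
Click 3 (1,1) count=2: revealed 1 new [(1,1)] -> total=10

Answer: 10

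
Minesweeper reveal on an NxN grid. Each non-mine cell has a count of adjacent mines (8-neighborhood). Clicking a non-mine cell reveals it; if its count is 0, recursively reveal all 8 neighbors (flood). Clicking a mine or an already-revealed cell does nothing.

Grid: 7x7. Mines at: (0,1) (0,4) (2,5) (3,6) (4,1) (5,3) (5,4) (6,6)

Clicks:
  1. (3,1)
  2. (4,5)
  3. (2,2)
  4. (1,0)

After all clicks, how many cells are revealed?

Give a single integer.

Answer: 19

Derivation:
Click 1 (3,1) count=1: revealed 1 new [(3,1)] -> total=1
Click 2 (4,5) count=2: revealed 1 new [(4,5)] -> total=2
Click 3 (2,2) count=0: revealed 17 new [(1,0) (1,1) (1,2) (1,3) (1,4) (2,0) (2,1) (2,2) (2,3) (2,4) (3,0) (3,2) (3,3) (3,4) (4,2) (4,3) (4,4)] -> total=19
Click 4 (1,0) count=1: revealed 0 new [(none)] -> total=19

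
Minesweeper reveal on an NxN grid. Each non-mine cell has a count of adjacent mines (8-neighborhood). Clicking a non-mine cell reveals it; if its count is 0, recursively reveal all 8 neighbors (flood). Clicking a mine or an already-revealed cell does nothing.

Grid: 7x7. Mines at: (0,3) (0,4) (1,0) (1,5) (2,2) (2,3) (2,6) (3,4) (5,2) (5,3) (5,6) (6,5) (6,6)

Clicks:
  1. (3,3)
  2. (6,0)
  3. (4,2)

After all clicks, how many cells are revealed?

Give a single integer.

Click 1 (3,3) count=3: revealed 1 new [(3,3)] -> total=1
Click 2 (6,0) count=0: revealed 10 new [(2,0) (2,1) (3,0) (3,1) (4,0) (4,1) (5,0) (5,1) (6,0) (6,1)] -> total=11
Click 3 (4,2) count=2: revealed 1 new [(4,2)] -> total=12

Answer: 12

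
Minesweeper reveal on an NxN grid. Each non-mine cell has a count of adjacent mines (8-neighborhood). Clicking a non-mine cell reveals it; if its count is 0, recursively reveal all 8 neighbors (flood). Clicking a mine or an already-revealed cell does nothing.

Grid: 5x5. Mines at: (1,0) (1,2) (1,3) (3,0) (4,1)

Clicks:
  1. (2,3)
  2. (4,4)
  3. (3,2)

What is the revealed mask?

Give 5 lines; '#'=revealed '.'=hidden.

Click 1 (2,3) count=2: revealed 1 new [(2,3)] -> total=1
Click 2 (4,4) count=0: revealed 8 new [(2,2) (2,4) (3,2) (3,3) (3,4) (4,2) (4,3) (4,4)] -> total=9
Click 3 (3,2) count=1: revealed 0 new [(none)] -> total=9

Answer: .....
.....
..###
..###
..###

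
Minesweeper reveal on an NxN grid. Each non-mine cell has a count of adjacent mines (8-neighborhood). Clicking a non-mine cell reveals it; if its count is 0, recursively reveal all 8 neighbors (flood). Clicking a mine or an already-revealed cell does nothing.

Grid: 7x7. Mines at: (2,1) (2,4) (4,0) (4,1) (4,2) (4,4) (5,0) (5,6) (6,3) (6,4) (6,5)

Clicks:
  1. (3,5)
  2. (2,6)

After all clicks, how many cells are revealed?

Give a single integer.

Answer: 20

Derivation:
Click 1 (3,5) count=2: revealed 1 new [(3,5)] -> total=1
Click 2 (2,6) count=0: revealed 19 new [(0,0) (0,1) (0,2) (0,3) (0,4) (0,5) (0,6) (1,0) (1,1) (1,2) (1,3) (1,4) (1,5) (1,6) (2,5) (2,6) (3,6) (4,5) (4,6)] -> total=20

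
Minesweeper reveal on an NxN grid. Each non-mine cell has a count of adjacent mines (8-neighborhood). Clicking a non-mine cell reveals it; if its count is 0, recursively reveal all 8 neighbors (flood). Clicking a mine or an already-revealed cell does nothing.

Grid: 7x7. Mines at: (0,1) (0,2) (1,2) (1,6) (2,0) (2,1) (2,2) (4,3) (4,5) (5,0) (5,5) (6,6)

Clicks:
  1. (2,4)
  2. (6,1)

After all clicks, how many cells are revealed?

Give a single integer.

Answer: 13

Derivation:
Click 1 (2,4) count=0: revealed 12 new [(0,3) (0,4) (0,5) (1,3) (1,4) (1,5) (2,3) (2,4) (2,5) (3,3) (3,4) (3,5)] -> total=12
Click 2 (6,1) count=1: revealed 1 new [(6,1)] -> total=13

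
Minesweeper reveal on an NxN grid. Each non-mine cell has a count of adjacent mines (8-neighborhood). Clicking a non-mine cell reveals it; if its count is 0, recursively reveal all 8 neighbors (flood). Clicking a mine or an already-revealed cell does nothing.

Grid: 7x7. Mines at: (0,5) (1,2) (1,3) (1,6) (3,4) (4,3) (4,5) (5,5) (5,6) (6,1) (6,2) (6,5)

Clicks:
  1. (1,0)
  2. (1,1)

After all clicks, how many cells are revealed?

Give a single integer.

Click 1 (1,0) count=0: revealed 16 new [(0,0) (0,1) (1,0) (1,1) (2,0) (2,1) (2,2) (3,0) (3,1) (3,2) (4,0) (4,1) (4,2) (5,0) (5,1) (5,2)] -> total=16
Click 2 (1,1) count=1: revealed 0 new [(none)] -> total=16

Answer: 16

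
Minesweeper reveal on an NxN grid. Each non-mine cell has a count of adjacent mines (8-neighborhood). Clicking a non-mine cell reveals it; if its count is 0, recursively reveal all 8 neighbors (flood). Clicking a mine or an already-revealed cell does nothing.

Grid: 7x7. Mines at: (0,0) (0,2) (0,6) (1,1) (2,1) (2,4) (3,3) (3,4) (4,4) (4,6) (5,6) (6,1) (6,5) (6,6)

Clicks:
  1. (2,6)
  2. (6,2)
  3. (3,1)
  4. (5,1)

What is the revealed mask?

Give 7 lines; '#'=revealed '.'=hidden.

Click 1 (2,6) count=0: revealed 6 new [(1,5) (1,6) (2,5) (2,6) (3,5) (3,6)] -> total=6
Click 2 (6,2) count=1: revealed 1 new [(6,2)] -> total=7
Click 3 (3,1) count=1: revealed 1 new [(3,1)] -> total=8
Click 4 (5,1) count=1: revealed 1 new [(5,1)] -> total=9

Answer: .......
.....##
.....##
.#...##
.......
.#.....
..#....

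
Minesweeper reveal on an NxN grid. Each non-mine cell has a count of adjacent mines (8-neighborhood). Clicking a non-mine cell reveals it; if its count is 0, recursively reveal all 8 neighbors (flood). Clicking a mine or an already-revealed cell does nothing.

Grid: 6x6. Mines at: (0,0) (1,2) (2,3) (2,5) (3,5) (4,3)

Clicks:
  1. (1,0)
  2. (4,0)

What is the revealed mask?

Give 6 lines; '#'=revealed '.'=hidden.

Click 1 (1,0) count=1: revealed 1 new [(1,0)] -> total=1
Click 2 (4,0) count=0: revealed 13 new [(1,1) (2,0) (2,1) (2,2) (3,0) (3,1) (3,2) (4,0) (4,1) (4,2) (5,0) (5,1) (5,2)] -> total=14

Answer: ......
##....
###...
###...
###...
###...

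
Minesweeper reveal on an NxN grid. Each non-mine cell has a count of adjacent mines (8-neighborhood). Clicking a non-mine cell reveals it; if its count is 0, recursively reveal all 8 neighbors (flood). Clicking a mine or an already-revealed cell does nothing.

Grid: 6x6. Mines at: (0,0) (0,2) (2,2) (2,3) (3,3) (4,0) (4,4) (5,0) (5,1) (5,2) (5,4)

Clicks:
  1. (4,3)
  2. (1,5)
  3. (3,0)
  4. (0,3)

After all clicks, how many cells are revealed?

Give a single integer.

Click 1 (4,3) count=4: revealed 1 new [(4,3)] -> total=1
Click 2 (1,5) count=0: revealed 10 new [(0,3) (0,4) (0,5) (1,3) (1,4) (1,5) (2,4) (2,5) (3,4) (3,5)] -> total=11
Click 3 (3,0) count=1: revealed 1 new [(3,0)] -> total=12
Click 4 (0,3) count=1: revealed 0 new [(none)] -> total=12

Answer: 12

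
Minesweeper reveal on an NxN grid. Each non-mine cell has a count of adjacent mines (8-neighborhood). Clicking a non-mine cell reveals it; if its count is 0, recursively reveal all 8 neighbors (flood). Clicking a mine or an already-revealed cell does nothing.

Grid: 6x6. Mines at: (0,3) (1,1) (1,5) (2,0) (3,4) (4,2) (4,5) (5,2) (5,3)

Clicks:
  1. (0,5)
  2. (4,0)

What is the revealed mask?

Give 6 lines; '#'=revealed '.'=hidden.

Answer: .....#
......
......
##....
##....
##....

Derivation:
Click 1 (0,5) count=1: revealed 1 new [(0,5)] -> total=1
Click 2 (4,0) count=0: revealed 6 new [(3,0) (3,1) (4,0) (4,1) (5,0) (5,1)] -> total=7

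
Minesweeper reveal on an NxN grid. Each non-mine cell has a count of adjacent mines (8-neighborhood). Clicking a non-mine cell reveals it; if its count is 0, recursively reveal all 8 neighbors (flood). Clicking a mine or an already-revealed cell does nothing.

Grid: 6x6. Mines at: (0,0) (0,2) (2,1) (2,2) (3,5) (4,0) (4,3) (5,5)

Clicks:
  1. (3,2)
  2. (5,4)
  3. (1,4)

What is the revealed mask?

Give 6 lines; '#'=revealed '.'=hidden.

Click 1 (3,2) count=3: revealed 1 new [(3,2)] -> total=1
Click 2 (5,4) count=2: revealed 1 new [(5,4)] -> total=2
Click 3 (1,4) count=0: revealed 9 new [(0,3) (0,4) (0,5) (1,3) (1,4) (1,5) (2,3) (2,4) (2,5)] -> total=11

Answer: ...###
...###
...###
..#...
......
....#.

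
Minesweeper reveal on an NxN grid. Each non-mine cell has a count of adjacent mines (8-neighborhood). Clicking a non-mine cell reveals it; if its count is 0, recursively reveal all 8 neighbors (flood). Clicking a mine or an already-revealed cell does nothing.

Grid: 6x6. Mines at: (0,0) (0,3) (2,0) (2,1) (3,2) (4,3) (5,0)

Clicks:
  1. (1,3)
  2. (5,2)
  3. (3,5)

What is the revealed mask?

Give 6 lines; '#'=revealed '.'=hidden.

Answer: ....##
...###
...###
...###
....##
..#.##

Derivation:
Click 1 (1,3) count=1: revealed 1 new [(1,3)] -> total=1
Click 2 (5,2) count=1: revealed 1 new [(5,2)] -> total=2
Click 3 (3,5) count=0: revealed 14 new [(0,4) (0,5) (1,4) (1,5) (2,3) (2,4) (2,5) (3,3) (3,4) (3,5) (4,4) (4,5) (5,4) (5,5)] -> total=16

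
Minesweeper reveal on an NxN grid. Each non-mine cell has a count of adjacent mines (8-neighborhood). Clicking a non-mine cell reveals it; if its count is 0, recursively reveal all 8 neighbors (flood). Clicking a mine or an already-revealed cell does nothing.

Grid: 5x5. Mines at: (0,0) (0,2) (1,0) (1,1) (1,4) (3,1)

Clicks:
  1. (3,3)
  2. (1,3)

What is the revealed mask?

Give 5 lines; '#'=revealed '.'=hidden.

Click 1 (3,3) count=0: revealed 9 new [(2,2) (2,3) (2,4) (3,2) (3,3) (3,4) (4,2) (4,3) (4,4)] -> total=9
Click 2 (1,3) count=2: revealed 1 new [(1,3)] -> total=10

Answer: .....
...#.
..###
..###
..###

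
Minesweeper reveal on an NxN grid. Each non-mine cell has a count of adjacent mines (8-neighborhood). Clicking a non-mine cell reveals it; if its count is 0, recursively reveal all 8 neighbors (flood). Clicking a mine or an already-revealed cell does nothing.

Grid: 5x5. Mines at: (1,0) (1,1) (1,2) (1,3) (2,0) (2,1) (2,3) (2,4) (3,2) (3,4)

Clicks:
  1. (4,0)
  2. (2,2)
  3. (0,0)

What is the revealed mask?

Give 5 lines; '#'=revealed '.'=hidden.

Answer: #....
.....
..#..
##...
##...

Derivation:
Click 1 (4,0) count=0: revealed 4 new [(3,0) (3,1) (4,0) (4,1)] -> total=4
Click 2 (2,2) count=6: revealed 1 new [(2,2)] -> total=5
Click 3 (0,0) count=2: revealed 1 new [(0,0)] -> total=6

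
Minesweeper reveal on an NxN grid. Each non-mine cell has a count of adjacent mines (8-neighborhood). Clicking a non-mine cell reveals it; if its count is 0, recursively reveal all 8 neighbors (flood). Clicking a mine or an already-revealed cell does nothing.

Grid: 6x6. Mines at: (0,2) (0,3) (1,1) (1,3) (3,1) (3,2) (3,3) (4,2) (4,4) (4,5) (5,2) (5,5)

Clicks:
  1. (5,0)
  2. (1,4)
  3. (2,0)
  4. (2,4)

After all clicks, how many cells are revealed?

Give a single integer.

Click 1 (5,0) count=0: revealed 4 new [(4,0) (4,1) (5,0) (5,1)] -> total=4
Click 2 (1,4) count=2: revealed 1 new [(1,4)] -> total=5
Click 3 (2,0) count=2: revealed 1 new [(2,0)] -> total=6
Click 4 (2,4) count=2: revealed 1 new [(2,4)] -> total=7

Answer: 7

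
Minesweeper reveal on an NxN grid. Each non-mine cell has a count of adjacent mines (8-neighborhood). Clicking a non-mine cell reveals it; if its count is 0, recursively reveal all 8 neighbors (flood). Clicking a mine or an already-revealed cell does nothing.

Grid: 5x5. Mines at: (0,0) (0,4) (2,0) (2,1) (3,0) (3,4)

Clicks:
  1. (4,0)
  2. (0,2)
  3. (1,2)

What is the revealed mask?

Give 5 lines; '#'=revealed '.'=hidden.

Click 1 (4,0) count=1: revealed 1 new [(4,0)] -> total=1
Click 2 (0,2) count=0: revealed 6 new [(0,1) (0,2) (0,3) (1,1) (1,2) (1,3)] -> total=7
Click 3 (1,2) count=1: revealed 0 new [(none)] -> total=7

Answer: .###.
.###.
.....
.....
#....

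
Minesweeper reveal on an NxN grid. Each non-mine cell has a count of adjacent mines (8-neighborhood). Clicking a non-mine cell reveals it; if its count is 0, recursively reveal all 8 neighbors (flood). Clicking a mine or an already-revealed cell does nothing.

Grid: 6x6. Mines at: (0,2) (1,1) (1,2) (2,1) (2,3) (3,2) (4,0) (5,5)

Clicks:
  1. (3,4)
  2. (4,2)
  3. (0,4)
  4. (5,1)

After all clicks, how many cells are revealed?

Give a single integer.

Answer: 14

Derivation:
Click 1 (3,4) count=1: revealed 1 new [(3,4)] -> total=1
Click 2 (4,2) count=1: revealed 1 new [(4,2)] -> total=2
Click 3 (0,4) count=0: revealed 11 new [(0,3) (0,4) (0,5) (1,3) (1,4) (1,5) (2,4) (2,5) (3,5) (4,4) (4,5)] -> total=13
Click 4 (5,1) count=1: revealed 1 new [(5,1)] -> total=14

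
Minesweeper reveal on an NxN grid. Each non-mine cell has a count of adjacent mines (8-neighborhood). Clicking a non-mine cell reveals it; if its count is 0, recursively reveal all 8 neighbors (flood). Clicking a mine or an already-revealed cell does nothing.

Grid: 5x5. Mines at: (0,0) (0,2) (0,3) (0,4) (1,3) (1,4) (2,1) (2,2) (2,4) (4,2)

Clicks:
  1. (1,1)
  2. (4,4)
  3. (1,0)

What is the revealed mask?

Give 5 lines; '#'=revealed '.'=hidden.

Answer: .....
##...
.....
...##
...##

Derivation:
Click 1 (1,1) count=4: revealed 1 new [(1,1)] -> total=1
Click 2 (4,4) count=0: revealed 4 new [(3,3) (3,4) (4,3) (4,4)] -> total=5
Click 3 (1,0) count=2: revealed 1 new [(1,0)] -> total=6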